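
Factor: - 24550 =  - 2^1 * 5^2 *491^1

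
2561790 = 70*36597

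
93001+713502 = 806503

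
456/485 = 456/485 = 0.94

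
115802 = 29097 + 86705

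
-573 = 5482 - 6055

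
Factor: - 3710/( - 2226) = 3^(-1 )*5^1 = 5/3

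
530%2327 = 530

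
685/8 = 85 + 5/8=85.62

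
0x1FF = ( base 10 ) 511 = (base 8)777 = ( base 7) 1330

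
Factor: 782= 2^1 * 17^1*23^1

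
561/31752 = 187/10584= 0.02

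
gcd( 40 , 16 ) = 8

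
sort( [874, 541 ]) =[541,874]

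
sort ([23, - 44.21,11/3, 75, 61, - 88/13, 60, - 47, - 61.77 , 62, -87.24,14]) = [ - 87.24, - 61.77, - 47 , - 44.21, - 88/13, 11/3,14, 23, 60,61, 62, 75 ]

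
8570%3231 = 2108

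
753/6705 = 251/2235 = 0.11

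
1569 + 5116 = 6685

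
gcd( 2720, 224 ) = 32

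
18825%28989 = 18825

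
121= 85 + 36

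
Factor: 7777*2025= 3^4*5^2*7^1*11^1*101^1 = 15748425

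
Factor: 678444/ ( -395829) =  - 226148/131943 = - 2^2*3^( - 1) * 7^(-1 )*13^1*61^( - 1)*103^( - 1)*4349^1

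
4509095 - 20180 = 4488915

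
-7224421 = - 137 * 52733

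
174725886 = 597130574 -422404688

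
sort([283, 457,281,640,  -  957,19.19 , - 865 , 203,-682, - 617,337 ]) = [-957 ,-865,-682,-617,  19.19, 203, 281, 283, 337, 457 , 640] 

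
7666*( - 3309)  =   - 25366794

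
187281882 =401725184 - 214443302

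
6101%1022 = 991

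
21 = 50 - 29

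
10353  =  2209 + 8144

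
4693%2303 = 87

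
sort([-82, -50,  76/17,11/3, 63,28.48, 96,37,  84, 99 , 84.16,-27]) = [-82,-50, - 27, 11/3, 76/17, 28.48,  37,63,84,  84.16, 96,  99] 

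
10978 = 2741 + 8237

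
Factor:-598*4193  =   - 2507414  =  - 2^1*7^1*13^1*23^1* 599^1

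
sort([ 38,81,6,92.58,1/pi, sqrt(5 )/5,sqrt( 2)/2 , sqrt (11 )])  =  [1/pi, sqrt ( 5 )/5,sqrt(2)/2 , sqrt( 11 ), 6,38,81, 92.58 ]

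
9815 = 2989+6826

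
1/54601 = 1/54601 = 0.00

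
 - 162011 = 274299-436310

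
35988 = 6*5998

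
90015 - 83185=6830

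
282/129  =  2 + 8/43= 2.19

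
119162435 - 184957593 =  - 65795158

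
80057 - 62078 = 17979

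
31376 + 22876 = 54252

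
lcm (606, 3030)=3030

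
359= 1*359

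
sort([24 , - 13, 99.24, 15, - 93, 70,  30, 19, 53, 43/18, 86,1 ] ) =[ - 93,-13, 1,43/18, 15,19, 24, 30, 53,70 , 86, 99.24 ] 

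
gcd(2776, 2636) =4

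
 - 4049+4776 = 727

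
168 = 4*42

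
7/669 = 7/669 = 0.01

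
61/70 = 61/70 = 0.87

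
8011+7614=15625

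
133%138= 133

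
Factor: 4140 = 2^2*3^2*5^1*23^1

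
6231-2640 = 3591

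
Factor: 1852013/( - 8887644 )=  - 2^( - 2 )*3^(-4 )* 27431^( - 1 )*1852013^1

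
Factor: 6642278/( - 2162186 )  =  - 13^(-2)*53^1*223^1*281^1*6397^ (-1)= - 3321139/1081093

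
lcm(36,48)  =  144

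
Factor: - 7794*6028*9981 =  - 2^3*3^4*11^1*137^1*433^1*1109^1 = -468929657592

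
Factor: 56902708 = 2^2 * 53^1*139^1*1931^1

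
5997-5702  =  295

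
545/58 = 9 + 23/58 = 9.40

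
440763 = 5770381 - 5329618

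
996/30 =166/5= 33.20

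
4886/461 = 10+ 276/461= 10.60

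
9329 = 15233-5904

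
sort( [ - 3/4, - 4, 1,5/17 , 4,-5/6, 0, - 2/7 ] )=[ - 4,  -  5/6, - 3/4, - 2/7, 0,5/17,1,4 ]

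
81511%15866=2181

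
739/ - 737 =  - 2 + 735/737  =  - 1.00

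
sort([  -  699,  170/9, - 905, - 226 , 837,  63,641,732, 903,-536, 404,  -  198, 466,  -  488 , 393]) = [ - 905, - 699,  -  536, - 488,-226,  -  198 , 170/9,63, 393, 404,466,641, 732, 837, 903]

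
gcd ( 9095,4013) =1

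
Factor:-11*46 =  - 506 = - 2^1*11^1*23^1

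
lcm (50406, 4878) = 151218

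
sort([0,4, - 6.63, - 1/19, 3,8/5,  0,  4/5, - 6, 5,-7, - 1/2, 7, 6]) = [ - 7, - 6.63, - 6, - 1/2, -1/19,  0, 0, 4/5 , 8/5,  3,4,5,6, 7]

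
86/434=43/217  =  0.20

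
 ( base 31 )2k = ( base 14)5C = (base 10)82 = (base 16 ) 52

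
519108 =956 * 543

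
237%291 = 237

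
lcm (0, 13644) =0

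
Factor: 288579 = 3^1  *29^1 *31^1*107^1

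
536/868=134/217 = 0.62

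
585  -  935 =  - 350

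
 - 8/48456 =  - 1/6057 = -0.00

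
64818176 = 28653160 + 36165016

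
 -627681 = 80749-708430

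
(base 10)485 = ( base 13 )2B4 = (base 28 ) h9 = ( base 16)1E5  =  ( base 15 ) 225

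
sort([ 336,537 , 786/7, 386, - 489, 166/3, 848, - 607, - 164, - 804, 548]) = [ - 804, - 607, - 489 , - 164, 166/3, 786/7,  336,386, 537, 548, 848]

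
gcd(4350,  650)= 50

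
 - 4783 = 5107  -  9890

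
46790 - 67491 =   -  20701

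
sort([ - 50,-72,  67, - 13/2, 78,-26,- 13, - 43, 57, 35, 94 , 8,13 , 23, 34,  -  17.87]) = [-72, - 50, - 43, - 26, - 17.87, - 13,  -  13/2, 8, 13,23, 34, 35, 57, 67, 78, 94]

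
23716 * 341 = 8087156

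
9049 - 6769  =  2280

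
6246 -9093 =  - 2847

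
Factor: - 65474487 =  -  3^4  *  13^2 *4783^1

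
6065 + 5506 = 11571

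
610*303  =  184830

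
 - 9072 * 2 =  - 18144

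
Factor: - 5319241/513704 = -2^( - 3 )*157^( - 1 ) *409^( - 1 )*5319241^1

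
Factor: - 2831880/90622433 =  - 2^3*3^1*5^1*11^( - 1)*191^ ( - 1 )*23599^1*43133^ ( - 1)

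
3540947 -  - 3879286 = 7420233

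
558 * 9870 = 5507460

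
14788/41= 360 + 28/41 = 360.68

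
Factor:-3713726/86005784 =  - 1856863/43002892 =- 2^(-2)*71^1*26153^1 * 10750723^( - 1 ) 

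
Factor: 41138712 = 2^3*3^3*73^1*2609^1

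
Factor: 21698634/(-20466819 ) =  - 2^1*3^ ( - 1)*19^(-1)*1753^1  *  2063^1*119689^ ( - 1) = - 7232878/6822273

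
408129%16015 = 7754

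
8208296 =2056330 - -6151966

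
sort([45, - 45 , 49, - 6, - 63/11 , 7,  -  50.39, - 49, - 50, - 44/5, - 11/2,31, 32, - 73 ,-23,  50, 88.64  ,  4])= [ - 73, - 50.39  , - 50, - 49, - 45 , - 23, - 44/5, - 6, - 63/11, - 11/2 , 4, 7, 31,32,45, 49,50,88.64 ] 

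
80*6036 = 482880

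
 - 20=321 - 341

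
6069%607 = 606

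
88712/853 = 104 = 104.00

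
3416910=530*6447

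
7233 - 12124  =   - 4891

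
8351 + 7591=15942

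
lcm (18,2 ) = 18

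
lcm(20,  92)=460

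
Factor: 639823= 331^1*1933^1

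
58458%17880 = 4818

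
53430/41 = 53430/41 = 1303.17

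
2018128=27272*74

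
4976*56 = 278656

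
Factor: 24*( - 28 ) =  - 2^5*3^1 * 7^1 =-672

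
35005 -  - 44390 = 79395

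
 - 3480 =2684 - 6164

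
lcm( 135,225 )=675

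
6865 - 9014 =- 2149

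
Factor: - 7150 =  - 2^1*5^2 * 11^1*13^1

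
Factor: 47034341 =197^1*257^1 * 929^1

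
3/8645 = 3/8645 = 0.00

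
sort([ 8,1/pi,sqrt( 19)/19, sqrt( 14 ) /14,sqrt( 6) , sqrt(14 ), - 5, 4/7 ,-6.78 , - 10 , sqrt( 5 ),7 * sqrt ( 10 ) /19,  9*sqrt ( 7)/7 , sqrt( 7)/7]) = [ - 10,-6.78,  -  5,  sqrt (19 ) /19,sqrt(14) /14,1/pi, sqrt( 7) /7,4/7, 7 * sqrt(10 ) /19, sqrt (5), sqrt( 6 ), 9 * sqrt( 7 )/7,  sqrt(  14 ),8 ]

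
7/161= 1/23 = 0.04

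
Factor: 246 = 2^1*3^1*41^1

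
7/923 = 7/923= 0.01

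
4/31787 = 4/31787 = 0.00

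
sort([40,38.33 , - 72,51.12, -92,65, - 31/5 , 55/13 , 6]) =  [ - 92, - 72, - 31/5, 55/13, 6,  38.33,  40 , 51.12,65]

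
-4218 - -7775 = 3557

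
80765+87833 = 168598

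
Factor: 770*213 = 164010=2^1*3^1*5^1*7^1*11^1*71^1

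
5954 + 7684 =13638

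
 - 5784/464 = -723/58 = - 12.47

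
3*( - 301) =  - 903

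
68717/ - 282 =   -  244 +91/282 = - 243.68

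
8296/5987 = 1+2309/5987 = 1.39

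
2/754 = 1/377 = 0.00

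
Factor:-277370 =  - 2^1*5^1 * 27737^1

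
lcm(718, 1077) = 2154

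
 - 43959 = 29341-73300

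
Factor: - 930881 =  - 7^1*71^1*1873^1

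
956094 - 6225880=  - 5269786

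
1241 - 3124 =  - 1883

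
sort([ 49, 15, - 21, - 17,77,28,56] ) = [ -21,  -  17, 15, 28,49, 56,77]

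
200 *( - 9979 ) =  - 1995800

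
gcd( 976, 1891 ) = 61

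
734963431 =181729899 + 553233532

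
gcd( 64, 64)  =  64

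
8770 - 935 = 7835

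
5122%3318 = 1804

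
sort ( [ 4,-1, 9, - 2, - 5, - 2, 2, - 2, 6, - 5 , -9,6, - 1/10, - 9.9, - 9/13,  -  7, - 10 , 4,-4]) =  [ - 10, - 9.9,  -  9,-7, - 5, - 5, - 4, - 2,  -  2, - 2, - 1 , - 9/13, - 1/10, 2 , 4,4, 6, 6, 9]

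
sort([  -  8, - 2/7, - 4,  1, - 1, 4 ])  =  [ - 8, - 4, - 1, - 2/7, 1, 4]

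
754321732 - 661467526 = 92854206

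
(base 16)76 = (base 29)42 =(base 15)7d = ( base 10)118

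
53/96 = 53/96 = 0.55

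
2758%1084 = 590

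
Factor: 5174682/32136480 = 2^(  -  4)*3^(-2)*5^(  -  1)*43^( - 1)*173^( - 1 )*862447^1 = 862447/5356080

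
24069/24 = 8023/8 = 1002.88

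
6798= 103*66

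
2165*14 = 30310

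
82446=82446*1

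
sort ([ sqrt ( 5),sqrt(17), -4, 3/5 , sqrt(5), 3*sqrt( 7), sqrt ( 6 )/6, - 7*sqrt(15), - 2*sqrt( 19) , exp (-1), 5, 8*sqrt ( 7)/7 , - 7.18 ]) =[ - 7*sqrt( 15), - 2 * sqrt( 19), - 7.18, - 4, exp ( - 1) , sqrt(6)/6,3/5,  sqrt( 5),sqrt( 5),8*sqrt(7)/7, sqrt(17),5, 3*sqrt( 7 )] 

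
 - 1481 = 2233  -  3714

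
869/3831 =869/3831 = 0.23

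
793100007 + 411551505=1204651512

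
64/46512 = 4/2907 =0.00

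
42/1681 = 42/1681=0.02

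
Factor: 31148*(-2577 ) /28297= - 80268396/28297=- 2^2*3^1*13^1* 599^1*859^1*28297^ ( - 1 ) 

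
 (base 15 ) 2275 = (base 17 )1850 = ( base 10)7310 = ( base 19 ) 114e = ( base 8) 16216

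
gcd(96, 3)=3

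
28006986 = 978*28637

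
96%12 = 0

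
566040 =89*6360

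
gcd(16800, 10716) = 12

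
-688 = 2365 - 3053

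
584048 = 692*844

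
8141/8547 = 1163/1221 = 0.95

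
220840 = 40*5521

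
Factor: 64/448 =7^ ( - 1 )= 1/7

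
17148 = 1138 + 16010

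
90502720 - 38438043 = 52064677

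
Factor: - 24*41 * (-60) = 2^5*3^2*5^1 * 41^1 = 59040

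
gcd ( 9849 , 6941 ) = 1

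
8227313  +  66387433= 74614746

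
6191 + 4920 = 11111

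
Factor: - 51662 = -2^1 *13^1*1987^1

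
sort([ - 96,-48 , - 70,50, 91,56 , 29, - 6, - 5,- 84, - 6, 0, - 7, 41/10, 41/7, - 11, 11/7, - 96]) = [ - 96, - 96, - 84,- 70, - 48, - 11, - 7 , - 6, - 6, - 5, 0,  11/7, 41/10, 41/7, 29 , 50, 56, 91] 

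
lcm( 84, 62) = 2604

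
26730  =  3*8910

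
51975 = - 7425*( - 7)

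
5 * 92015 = 460075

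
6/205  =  6/205= 0.03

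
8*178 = 1424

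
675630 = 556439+119191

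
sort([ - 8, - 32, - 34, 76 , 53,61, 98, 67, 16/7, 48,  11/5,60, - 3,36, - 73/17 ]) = [ - 34, - 32, -8, - 73/17, - 3, 11/5, 16/7,36, 48, 53,60, 61, 67 , 76,98]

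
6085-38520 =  - 32435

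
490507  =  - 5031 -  - 495538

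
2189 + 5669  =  7858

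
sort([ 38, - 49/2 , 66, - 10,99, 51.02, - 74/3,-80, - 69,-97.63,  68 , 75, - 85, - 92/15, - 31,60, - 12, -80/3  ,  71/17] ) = [ - 97.63,-85, - 80, - 69, - 31,  -  80/3, - 74/3, - 49/2, - 12, - 10, - 92/15,71/17, 38, 51.02, 60, 66,68,  75,99 ] 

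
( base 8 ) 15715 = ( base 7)26515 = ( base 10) 7117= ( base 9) 10677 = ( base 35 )5sc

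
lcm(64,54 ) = 1728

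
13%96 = 13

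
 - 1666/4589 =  - 1+2923/4589 = - 0.36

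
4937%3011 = 1926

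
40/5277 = 40/5277= 0.01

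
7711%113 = 27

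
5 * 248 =1240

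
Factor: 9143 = 41^1*223^1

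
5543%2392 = 759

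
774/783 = 86/87 = 0.99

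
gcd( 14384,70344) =8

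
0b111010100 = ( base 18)180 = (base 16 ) 1d4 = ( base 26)i0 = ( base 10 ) 468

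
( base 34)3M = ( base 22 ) 5e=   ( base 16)7C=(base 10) 124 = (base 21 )5J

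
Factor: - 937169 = - 859^1*1091^1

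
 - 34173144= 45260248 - 79433392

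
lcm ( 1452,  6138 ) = 135036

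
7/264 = 7/264 = 0.03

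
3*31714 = 95142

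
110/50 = 11/5 = 2.20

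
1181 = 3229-2048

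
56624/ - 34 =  - 28312/17 = -1665.41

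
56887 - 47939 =8948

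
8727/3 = 2909 = 2909.00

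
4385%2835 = 1550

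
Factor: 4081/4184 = 2^(  -  3 )*7^1*11^1*53^1*523^(-1)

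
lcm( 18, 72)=72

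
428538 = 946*453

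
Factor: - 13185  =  -3^2*5^1*293^1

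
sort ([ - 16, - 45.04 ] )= [  -  45.04, - 16]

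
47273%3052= 1493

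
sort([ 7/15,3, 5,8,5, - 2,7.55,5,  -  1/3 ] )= [-2,-1/3,7/15, 3,5,5,5,7.55,8]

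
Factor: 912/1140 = 4/5= 2^2 * 5^( - 1) 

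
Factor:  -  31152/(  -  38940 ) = 4/5 = 2^2*5^( - 1 ) 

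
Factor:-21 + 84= 3^2*7^1 = 63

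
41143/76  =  541 + 27/76  =  541.36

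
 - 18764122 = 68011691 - 86775813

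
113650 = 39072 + 74578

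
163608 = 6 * 27268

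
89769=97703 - 7934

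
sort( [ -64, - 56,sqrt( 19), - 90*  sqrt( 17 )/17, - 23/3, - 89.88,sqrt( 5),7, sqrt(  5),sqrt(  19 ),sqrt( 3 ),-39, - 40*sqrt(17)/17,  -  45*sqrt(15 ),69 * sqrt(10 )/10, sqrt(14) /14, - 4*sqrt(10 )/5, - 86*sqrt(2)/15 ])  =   [ - 45* sqrt(15 ), - 89.88, - 64, - 56, - 39 , - 90*sqrt(17)/17,-40*sqrt(17 )/17,-86*sqrt( 2)/15,-23/3,-4 * sqrt(10)/5, sqrt(14) /14, sqrt( 3 ),sqrt(5),sqrt( 5),  sqrt( 19),sqrt(19 ) , 7, 69 * sqrt(10 )/10]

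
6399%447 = 141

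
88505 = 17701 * 5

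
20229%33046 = 20229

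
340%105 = 25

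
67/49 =1 + 18/49= 1.37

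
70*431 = 30170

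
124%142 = 124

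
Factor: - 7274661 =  - 3^1*2424887^1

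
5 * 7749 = 38745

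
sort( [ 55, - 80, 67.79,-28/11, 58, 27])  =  [-80, - 28/11,27, 55, 58, 67.79]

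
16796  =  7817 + 8979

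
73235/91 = 73235/91 =804.78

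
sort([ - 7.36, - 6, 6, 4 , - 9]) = [  -  9, - 7.36, - 6, 4 , 6]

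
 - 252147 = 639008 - 891155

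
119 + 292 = 411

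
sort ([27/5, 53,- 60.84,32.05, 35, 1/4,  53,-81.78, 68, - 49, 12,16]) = [ - 81.78 , - 60.84, - 49,1/4, 27/5, 12,  16,32.05, 35, 53,53,68]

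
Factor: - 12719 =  -7^1 * 23^1*79^1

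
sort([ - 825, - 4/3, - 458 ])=[ - 825, - 458, - 4/3] 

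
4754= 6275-1521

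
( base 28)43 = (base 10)115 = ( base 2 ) 1110011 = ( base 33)3G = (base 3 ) 11021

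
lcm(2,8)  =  8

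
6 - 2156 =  - 2150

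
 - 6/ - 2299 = 6/2299 = 0.00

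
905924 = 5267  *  172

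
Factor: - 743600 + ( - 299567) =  - 1043167^1  =  -1043167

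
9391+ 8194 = 17585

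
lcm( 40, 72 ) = 360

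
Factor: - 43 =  - 43^1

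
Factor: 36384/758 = 2^4 * 3^1 = 48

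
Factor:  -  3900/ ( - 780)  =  5^1 = 5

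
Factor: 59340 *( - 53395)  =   - 3168459300= -2^2*3^1*5^2*23^1* 43^1*59^1*181^1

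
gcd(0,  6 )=6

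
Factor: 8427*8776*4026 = 2^4*3^2*11^1*53^2*61^1*1097^1= 297744247152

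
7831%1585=1491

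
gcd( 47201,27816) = 1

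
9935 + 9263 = 19198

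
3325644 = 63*52788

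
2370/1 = 2370 = 2370.00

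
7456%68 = 44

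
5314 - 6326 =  - 1012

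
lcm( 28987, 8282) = 57974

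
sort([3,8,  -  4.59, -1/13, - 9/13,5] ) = [ - 4.59, - 9/13,-1/13, 3, 5, 8 ] 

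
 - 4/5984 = -1  +  1495/1496 = -0.00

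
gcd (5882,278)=2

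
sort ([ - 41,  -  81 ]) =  [ - 81, - 41] 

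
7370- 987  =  6383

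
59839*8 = 478712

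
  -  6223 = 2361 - 8584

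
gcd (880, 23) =1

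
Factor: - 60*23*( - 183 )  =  252540 = 2^2*3^2 * 5^1*23^1*61^1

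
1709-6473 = -4764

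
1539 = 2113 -574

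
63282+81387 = 144669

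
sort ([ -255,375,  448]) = [ - 255,375,448]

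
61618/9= 6846 + 4/9 = 6846.44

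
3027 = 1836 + 1191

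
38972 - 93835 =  - 54863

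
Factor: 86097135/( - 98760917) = -3^1*5^1*19^(-1 )*2111^1*2719^1*5197943^( - 1)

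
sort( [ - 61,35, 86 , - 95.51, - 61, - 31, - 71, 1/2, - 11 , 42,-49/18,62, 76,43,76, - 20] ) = [-95.51, - 71,-61, - 61, - 31, - 20 , - 11, - 49/18, 1/2, 35, 42,43, 62,76, 76, 86 ] 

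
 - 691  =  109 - 800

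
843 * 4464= 3763152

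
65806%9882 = 6514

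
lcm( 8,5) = 40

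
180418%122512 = 57906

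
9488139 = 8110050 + 1378089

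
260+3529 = 3789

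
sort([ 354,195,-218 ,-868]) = [- 868,-218, 195,  354]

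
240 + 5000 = 5240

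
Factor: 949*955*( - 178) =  - 161320510 = -2^1 * 5^1*13^1 * 73^1 * 89^1*191^1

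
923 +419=1342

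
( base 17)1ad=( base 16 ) 1d8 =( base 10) 472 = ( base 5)3342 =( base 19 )15G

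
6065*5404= 32775260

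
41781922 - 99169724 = -57387802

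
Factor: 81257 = 11^1*83^1 * 89^1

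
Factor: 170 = 2^1 * 5^1*17^1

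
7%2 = 1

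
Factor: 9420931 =13^1*31^1*97^1*241^1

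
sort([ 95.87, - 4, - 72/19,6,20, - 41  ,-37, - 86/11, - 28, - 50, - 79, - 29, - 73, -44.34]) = [ - 79, - 73, - 50, -44.34, - 41,-37,-29,-28 ,-86/11, - 4, - 72/19,6, 20, 95.87]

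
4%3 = 1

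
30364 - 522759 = -492395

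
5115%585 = 435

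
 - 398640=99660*( - 4 ) 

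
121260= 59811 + 61449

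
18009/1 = 18009 = 18009.00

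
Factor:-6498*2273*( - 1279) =2^1*3^2*19^2*1279^1*2273^1 =18890771166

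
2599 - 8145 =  - 5546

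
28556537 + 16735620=45292157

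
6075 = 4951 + 1124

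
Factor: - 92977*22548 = -2096445396 = -  2^2*3^1 *109^1*853^1*1879^1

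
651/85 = 7 + 56/85 = 7.66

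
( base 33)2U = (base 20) 4G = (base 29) 39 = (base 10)96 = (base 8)140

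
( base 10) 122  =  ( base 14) 8A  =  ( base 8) 172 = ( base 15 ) 82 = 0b1111010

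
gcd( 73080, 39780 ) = 180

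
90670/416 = 45335/208 = 217.96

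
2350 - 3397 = -1047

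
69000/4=17250 = 17250.00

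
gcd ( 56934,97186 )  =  2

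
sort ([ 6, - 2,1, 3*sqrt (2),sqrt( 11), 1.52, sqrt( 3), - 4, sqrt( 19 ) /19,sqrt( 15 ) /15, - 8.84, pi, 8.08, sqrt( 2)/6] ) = [ - 8.84,-4,-2, sqrt ( 19)/19, sqrt( 2)/6,sqrt( 15)/15, 1,1.52,  sqrt( 3), pi,sqrt( 11),  3*sqrt( 2), 6,8.08] 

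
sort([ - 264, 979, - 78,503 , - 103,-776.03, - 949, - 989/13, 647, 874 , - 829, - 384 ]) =[  -  949, - 829,-776.03, -384, - 264,-103, - 78, - 989/13,503,  647,874, 979] 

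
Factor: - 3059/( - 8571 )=3^( - 1 )*7^1 * 19^1*23^1*2857^(-1) 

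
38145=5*7629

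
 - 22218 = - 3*7406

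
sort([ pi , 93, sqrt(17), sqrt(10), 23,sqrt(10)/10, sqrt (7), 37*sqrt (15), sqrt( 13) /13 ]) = [ sqrt (13)/13 , sqrt(10 )/10,sqrt( 7), pi, sqrt(10 ), sqrt( 17), 23,  93, 37*  sqrt( 15 ) ] 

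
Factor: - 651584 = -2^6* 10181^1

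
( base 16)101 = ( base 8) 401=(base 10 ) 257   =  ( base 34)7J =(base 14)145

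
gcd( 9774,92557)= 1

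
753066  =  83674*9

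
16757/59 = 284 + 1/59 =284.02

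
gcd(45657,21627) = 2403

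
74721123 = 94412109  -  19690986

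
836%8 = 4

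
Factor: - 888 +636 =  - 2^2*3^2 * 7^1 = - 252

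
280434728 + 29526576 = 309961304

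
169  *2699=456131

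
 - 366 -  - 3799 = 3433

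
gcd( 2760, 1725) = 345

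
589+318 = 907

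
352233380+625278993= 977512373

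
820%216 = 172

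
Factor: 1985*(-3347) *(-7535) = 5^2*11^1*137^1* 397^1*3347^1 =50060995325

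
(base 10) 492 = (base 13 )2BB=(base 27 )i6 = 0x1EC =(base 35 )e2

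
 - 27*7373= - 199071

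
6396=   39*164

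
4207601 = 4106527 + 101074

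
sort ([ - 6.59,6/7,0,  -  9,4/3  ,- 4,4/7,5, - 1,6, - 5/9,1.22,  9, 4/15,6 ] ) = [ - 9, - 6.59, - 4, - 1, - 5/9, 0,4/15,4/7,6/7,1.22,4/3,5,  6,6,9] 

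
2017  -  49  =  1968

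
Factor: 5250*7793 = 2^1*3^1*5^3*7^1*7793^1 = 40913250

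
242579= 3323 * 73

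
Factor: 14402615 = 5^1*277^1 * 10399^1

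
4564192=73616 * 62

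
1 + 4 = 5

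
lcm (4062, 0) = 0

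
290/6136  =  145/3068 =0.05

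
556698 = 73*7626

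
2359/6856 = 2359/6856 = 0.34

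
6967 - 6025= 942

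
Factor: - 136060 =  - 2^2*5^1*6803^1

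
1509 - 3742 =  - 2233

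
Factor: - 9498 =  -  2^1*3^1*1583^1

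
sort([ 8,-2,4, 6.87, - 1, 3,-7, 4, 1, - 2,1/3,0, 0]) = [ - 7, - 2,  -  2, - 1, 0, 0,  1/3, 1 , 3,4,4,6.87,8]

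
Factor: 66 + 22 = 88 = 2^3*11^1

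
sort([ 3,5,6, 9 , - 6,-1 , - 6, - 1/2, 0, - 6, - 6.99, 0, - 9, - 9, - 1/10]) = [ - 9,  -  9,-6.99,-6, - 6, - 6, - 1, -1/2, - 1/10,0, 0,3 , 5,  6,9]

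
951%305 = 36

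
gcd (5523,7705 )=1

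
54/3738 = 9/623 = 0.01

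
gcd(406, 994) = 14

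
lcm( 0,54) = 0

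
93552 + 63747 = 157299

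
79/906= 79/906   =  0.09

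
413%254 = 159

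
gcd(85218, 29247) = 3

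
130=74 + 56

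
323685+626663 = 950348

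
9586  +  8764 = 18350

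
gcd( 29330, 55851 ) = 1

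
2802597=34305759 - 31503162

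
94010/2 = 47005=47005.00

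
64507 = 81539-17032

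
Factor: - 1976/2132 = - 38/41 = -  2^1*19^1*41^( - 1) 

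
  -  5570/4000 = - 557/400 = -1.39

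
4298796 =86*49986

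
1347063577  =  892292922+454770655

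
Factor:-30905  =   -5^1*7^1*883^1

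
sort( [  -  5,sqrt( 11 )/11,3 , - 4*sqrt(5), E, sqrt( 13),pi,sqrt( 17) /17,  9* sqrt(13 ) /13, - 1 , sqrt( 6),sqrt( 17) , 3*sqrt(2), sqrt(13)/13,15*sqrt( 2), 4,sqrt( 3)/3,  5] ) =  [ - 4 * sqrt( 5 ), - 5, - 1,  sqrt(17) /17, sqrt( 13 )/13, sqrt( 11 ) /11,  sqrt ( 3) /3, sqrt(6),9*sqrt ( 13 ) /13,E,3,pi, sqrt(13 ), 4 , sqrt( 17),3*sqrt( 2 ),5 , 15*sqrt(2) ] 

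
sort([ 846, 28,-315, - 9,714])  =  [-315, - 9,28,714,846]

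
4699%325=149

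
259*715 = 185185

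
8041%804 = 1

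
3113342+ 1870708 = 4984050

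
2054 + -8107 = -6053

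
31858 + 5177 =37035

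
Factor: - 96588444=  - 2^2*3^1*29^1*433^1*641^1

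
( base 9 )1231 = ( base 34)R1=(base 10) 919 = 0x397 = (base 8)1627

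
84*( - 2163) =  - 181692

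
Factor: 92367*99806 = 2^1 * 3^3*7^1*11^1* 311^1* 7129^1 = 9218780802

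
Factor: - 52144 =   -  2^4*3259^1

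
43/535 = 43/535  =  0.08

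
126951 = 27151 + 99800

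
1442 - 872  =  570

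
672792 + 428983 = 1101775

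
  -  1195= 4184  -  5379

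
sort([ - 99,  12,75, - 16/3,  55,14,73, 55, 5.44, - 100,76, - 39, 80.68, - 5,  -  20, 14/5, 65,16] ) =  [ -100,-99, - 39, - 20, - 16/3,- 5, 14/5, 5.44, 12, 14, 16, 55, 55, 65, 73,75, 76,80.68] 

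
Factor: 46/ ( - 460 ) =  - 1/10 = - 2^ ( - 1)  *5^( - 1)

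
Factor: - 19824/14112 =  - 59/42=- 2^( - 1)*3^(-1 )* 7^( - 1)*59^1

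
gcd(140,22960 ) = 140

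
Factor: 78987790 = 2^1 * 5^1 * 7^1 * 1128397^1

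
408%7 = 2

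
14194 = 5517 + 8677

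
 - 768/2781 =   -  256/927 = - 0.28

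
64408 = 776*83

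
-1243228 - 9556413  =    -  10799641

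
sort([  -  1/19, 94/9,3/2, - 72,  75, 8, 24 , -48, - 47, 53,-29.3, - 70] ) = [-72, - 70, - 48,-47, - 29.3,  -  1/19, 3/2,8, 94/9, 24, 53, 75]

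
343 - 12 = 331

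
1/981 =1/981 =0.00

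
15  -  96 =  - 81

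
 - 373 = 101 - 474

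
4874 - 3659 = 1215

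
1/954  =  1/954 = 0.00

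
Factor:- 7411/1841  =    -  7^( - 1)*263^( - 1 )*7411^1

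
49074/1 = 49074 = 49074.00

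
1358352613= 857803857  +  500548756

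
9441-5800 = 3641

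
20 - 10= 10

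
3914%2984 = 930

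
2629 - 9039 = - 6410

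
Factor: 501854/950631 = 2^1*3^ ( - 1 ) * 11^( - 1 )*59^1*4253^1*28807^ ( - 1)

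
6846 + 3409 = 10255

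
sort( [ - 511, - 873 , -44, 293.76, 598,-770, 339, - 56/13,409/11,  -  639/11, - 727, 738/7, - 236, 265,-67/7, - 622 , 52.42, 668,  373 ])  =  [ - 873, - 770, - 727, - 622, - 511, - 236,-639/11, - 44, - 67/7, - 56/13,409/11, 52.42, 738/7, 265,293.76  ,  339, 373,598, 668] 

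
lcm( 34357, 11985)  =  515355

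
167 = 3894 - 3727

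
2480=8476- 5996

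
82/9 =9 +1/9 = 9.11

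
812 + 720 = 1532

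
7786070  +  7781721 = 15567791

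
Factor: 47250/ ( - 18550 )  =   - 3^3 * 5^1*53^ (-1 ) = -135/53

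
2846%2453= 393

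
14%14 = 0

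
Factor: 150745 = 5^1 * 7^1 * 59^1*73^1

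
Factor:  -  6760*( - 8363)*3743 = 2^3*5^1*13^2*19^1*197^1*8363^1 =211606312840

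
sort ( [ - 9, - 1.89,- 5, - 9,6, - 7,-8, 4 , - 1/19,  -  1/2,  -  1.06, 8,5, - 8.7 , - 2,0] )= [ - 9, - 9,- 8.7, - 8,-7, - 5, - 2, - 1.89, - 1.06, - 1/2, - 1/19, 0,4,5,6, 8 ] 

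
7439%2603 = 2233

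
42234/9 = 14078/3 = 4692.67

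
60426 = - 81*( - 746)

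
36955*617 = 22801235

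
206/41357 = 206/41357= 0.00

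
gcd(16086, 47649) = 21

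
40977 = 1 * 40977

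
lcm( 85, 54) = 4590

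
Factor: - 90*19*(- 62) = 106020 = 2^2*3^2*5^1*19^1*31^1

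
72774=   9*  8086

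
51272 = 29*1768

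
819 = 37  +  782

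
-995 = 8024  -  9019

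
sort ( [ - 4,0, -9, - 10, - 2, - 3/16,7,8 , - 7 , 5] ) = [ - 10,-9 , - 7 , - 4, - 2 ,-3/16, 0 , 5,  7, 8]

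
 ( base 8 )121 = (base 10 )81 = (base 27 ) 30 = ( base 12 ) 69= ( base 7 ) 144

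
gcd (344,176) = 8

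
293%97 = 2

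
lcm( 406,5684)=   5684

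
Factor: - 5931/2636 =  - 2^(  -  2) * 3^2 = -9/4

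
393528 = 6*65588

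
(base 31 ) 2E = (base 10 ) 76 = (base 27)2m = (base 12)64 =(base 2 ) 1001100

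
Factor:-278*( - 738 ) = 2^2 * 3^2*41^1 * 139^1=205164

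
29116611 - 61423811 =- 32307200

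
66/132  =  1/2 = 0.50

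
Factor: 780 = 2^2*3^1*5^1*13^1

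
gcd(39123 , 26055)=27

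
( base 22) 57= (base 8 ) 165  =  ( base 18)69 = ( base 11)a7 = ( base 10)117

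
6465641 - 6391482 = 74159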